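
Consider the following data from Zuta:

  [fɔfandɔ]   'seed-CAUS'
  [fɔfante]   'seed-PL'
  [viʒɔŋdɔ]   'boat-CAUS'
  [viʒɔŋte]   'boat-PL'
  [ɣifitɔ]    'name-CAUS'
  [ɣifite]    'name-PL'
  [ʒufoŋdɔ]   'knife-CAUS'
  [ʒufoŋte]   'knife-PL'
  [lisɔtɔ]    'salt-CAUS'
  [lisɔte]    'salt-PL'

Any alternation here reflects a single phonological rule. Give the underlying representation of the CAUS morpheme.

/-dɔ/

The CAUS morpheme has two allomorphs, [-dɔ] and [-tɔ].
The PL suffix, which begins with [t], is invariant after every stem; so [t] is not altered by any rule here.
So the underlying form is /-dɔ/, and voiced stops become voiceless after a vowel.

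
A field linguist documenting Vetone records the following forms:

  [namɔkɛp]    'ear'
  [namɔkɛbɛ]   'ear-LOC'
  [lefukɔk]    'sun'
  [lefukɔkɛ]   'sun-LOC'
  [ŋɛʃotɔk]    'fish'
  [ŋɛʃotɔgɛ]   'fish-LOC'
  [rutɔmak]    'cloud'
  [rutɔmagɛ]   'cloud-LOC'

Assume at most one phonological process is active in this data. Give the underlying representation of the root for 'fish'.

/ŋɛʃotɔg/

The root 'fish' surfaces as [ŋɛʃotɔk] and [ŋɛʃotɔgɛ], with a stem-final [k] ~ [g] alternation.
Compare 'sun', with invariant [k] in [lefukɔk] and [lefukɔkɛ]: an analysis with underlying /k/ and a rule producing [g] before the LOC suffix would wrongly predict alternation here too.
Therefore /g/ is basic and [k] is derived by word-final obstruent devoicing (voiced obstruents become voiceless word-finally).
The underlying form of 'fish' is therefore /ŋɛʃotɔg/.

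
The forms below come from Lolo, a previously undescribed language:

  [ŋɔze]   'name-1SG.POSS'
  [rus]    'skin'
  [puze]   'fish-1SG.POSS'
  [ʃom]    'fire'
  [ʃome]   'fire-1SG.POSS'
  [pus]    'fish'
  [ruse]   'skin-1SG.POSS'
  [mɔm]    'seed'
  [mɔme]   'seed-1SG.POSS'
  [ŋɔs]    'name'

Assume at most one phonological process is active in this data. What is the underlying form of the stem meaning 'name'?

The stem for 'name' ends in [z] in [ŋɔze] but [s] in [ŋɔs].
The stem 'skin' ([ruse], [rus]) shows [s] unchanged in both environments, so [s] cannot be basic with [z] derived before the 1SG.POSS suffix.
The underlying segment must be /z/; voiced obstruents become voiceless word-finally, yielding [s] there.
The underlying form of 'name' is therefore /ŋɔz/.

/ŋɔz/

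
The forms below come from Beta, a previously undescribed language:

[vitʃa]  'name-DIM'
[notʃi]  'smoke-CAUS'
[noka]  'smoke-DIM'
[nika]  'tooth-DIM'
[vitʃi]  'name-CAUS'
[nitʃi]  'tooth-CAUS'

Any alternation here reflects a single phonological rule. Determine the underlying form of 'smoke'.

The root 'smoke' surfaces as [notʃi] and [noka], with a stem-final [tʃ] ~ [k] alternation.
The stem 'name' ([vitʃi], [vitʃa]) shows [tʃ] unchanged in both environments, so [tʃ] cannot be basic with [k] derived before the DIM suffix.
The underlying segment must be /k/; /k/ becomes palato-alveolar [tʃ] before a front vowel, yielding [tʃ] there.

/nok/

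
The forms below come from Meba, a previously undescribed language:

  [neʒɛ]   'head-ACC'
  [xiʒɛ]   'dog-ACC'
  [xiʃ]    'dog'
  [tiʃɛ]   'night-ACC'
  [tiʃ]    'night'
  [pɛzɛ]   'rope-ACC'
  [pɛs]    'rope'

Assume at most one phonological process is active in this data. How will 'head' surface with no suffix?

[neʃ]

'dog' shows [ʒ] ~ [ʃ] at the end of the stem ([xiʒɛ] vs [xiʃ]).
But 'night' keeps [ʃ] in both environments ([tiʃɛ], [tiʃ]), so there is no rule changing /ʃ/ to [ʒ] before the ACC suffix.
The underlying segment must be /ʒ/; voiced obstruents become voiceless word-finally, yielding [ʃ] there.
The one attested form of 'head', [neʒɛ], shows underlying /neʒ/. Applying the same rule word-finally gives [neʃ].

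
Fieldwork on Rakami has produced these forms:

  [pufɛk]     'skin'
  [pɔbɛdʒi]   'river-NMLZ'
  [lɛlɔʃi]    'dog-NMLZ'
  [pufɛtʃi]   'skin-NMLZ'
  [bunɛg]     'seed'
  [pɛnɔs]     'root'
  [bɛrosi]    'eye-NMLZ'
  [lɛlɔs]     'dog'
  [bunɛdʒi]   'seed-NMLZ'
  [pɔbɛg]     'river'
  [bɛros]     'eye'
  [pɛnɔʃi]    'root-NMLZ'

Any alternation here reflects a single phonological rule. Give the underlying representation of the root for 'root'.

/pɛnɔʃ/

'root' shows [s] ~ [ʃ] at the end of the stem ([pɛnɔs] vs [pɛnɔʃi]).
Compare 'eye', with invariant [s] in [bɛros] and [bɛrosi]: an analysis with underlying /s/ and a rule producing [ʃ] before the NMLZ suffix would wrongly predict alternation here too.
So /ʃ/ is underlying, and a rule of depalatalization — palato-alveolar /tʃ/, /dʒ/ and /ʃ/ become [k], [g] and [s] when no front vowel follows — gives [s].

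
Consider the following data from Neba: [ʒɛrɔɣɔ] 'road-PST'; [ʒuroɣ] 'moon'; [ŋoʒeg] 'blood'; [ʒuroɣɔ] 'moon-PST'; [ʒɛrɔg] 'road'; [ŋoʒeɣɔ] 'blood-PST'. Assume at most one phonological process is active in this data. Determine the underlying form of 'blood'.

/ŋoʒeg/

The stem for 'blood' ends in [g] in [ŋoʒeg] but [ɣ] in [ŋoʒeɣɔ].
The stem 'moon' ([ʒuroɣ], [ʒuroɣɔ]) shows [ɣ] unchanged in both environments, so [ɣ] cannot be basic with [g] derived in isolation.
The alternation reflects intervocalic spirantization: voiced stops become fricatives between vowels. /g/ is underlying.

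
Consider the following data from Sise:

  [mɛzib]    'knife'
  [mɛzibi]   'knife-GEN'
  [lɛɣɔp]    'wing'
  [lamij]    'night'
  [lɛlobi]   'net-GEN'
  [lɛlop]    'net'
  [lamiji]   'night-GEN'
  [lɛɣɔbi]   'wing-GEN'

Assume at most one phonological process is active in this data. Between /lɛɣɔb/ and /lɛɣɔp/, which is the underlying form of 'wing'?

/lɛɣɔp/

The stem for 'wing' ends in [b] in [lɛɣɔbi] but [p] in [lɛɣɔp].
Compare 'knife', with invariant [b] in [mɛzibi] and [mɛzib]: an analysis with underlying /b/ and a rule producing [p] in isolation would wrongly predict alternation here too.
The underlying segment must be /p/; voiceless stops become voiced between vowels, yielding [b] there.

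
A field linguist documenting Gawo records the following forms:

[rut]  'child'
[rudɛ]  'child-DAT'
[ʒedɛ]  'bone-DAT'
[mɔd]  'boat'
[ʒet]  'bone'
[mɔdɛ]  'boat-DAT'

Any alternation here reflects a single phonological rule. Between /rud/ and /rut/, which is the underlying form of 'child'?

In [rut] and [rudɛ] the final segment of 'child' alternates: [t] ~ [d].
The stem 'boat' ([mɔd], [mɔdɛ]) shows [d] unchanged in both environments, so [d] cannot be basic with [t] derived in isolation.
The alternation reflects intervocalic voicing: voiceless stops become voiced between vowels. /t/ is underlying.

/rut/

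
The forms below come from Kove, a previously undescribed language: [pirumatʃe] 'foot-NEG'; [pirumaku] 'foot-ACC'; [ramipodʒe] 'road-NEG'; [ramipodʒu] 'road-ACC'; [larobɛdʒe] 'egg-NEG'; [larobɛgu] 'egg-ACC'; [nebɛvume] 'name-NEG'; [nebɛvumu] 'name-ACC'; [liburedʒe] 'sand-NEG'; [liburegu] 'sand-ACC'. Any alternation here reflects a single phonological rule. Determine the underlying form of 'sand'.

/libureg/

'sand' shows [dʒ] ~ [g] at the end of the stem ([liburedʒe] vs [liburegu]).
The stem 'road' ([ramipodʒe], [ramipodʒu]) shows [dʒ] unchanged in both environments, so [dʒ] cannot be basic with [g] derived before the ACC suffix.
The alternation reflects palatalization before a front vowel: /k/ and /g/ become palato-alveolar [tʃ] and [dʒ] before a front vowel. /g/ is underlying.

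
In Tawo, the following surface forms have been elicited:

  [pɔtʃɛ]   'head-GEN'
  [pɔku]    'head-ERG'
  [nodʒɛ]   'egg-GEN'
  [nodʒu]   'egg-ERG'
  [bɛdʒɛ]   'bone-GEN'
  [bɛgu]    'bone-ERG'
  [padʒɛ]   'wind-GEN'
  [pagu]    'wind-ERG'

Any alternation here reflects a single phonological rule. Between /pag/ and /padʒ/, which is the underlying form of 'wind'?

/pag/

'wind' shows [dʒ] ~ [g] at the end of the stem ([padʒɛ] vs [pagu]).
But 'egg' keeps [dʒ] in both environments ([nodʒɛ], [nodʒu]), so there is no rule changing /dʒ/ to [g] before the ERG suffix.
So /g/ is underlying, and a rule of palatalization before a front vowel — /k/ and /g/ become palato-alveolar [tʃ] and [dʒ] before a front vowel — gives [dʒ].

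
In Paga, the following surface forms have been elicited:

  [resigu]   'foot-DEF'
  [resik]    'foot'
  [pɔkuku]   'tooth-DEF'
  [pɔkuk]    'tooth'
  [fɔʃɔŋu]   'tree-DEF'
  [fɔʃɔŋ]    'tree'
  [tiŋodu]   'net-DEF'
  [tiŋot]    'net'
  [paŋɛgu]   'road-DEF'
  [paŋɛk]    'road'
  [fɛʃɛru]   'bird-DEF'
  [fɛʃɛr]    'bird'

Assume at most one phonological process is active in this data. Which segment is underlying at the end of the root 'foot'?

/g/

The root 'foot' surfaces as [resigu] and [resik], with a stem-final [g] ~ [k] alternation.
Compare 'tooth', with invariant [k] in [pɔkuku] and [pɔkuk]: an analysis with underlying /k/ and a rule producing [g] before the DEF suffix would wrongly predict alternation here too.
Therefore /g/ is basic and [k] is derived by word-final obstruent devoicing (voiced obstruents become voiceless word-finally).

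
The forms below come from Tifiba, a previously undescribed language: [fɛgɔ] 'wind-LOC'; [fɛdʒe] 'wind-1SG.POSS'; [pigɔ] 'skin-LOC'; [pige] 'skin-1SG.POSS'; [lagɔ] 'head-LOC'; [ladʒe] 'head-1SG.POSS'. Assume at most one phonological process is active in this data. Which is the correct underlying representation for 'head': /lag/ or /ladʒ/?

'head' shows [g] ~ [dʒ] at the end of the stem ([lagɔ] vs [ladʒe]).
The stem 'skin' ([pigɔ], [pige]) shows [g] unchanged in both environments, so [g] cannot be basic with [dʒ] derived before the 1SG.POSS suffix.
So /dʒ/ is underlying, and a rule of depalatalization — palato-alveolar /dʒ/ becomes [g] when no front vowel follows — gives [g].

/ladʒ/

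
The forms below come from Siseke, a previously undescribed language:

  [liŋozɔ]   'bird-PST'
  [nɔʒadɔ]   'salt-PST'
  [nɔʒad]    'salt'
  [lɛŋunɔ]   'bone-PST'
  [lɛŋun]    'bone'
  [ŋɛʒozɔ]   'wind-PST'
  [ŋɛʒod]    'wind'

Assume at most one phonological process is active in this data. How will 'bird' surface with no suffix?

[liŋod]

In [ŋɛʒozɔ] and [ŋɛʒod] the final segment of 'wind' alternates: [z] ~ [d].
But 'salt' keeps [d] in both environments ([nɔʒadɔ], [nɔʒad]), so there is no rule changing /d/ to [z] before the PST suffix.
So /z/ is underlying, and a rule of word-final hardening — voiced fricatives become stops word-finally — gives [d].
From [liŋozɔ] the stem 'bird' is /liŋoz/; word-finally this yields [liŋod].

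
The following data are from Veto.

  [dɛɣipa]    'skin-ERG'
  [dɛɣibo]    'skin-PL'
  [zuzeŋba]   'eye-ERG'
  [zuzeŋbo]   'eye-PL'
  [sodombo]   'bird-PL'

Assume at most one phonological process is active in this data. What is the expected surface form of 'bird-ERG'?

The ERG morpheme has two allomorphs, [-ba] and [-pa].
By contrast the PL suffix keeps its initial [b] throughout — that segment must be underlying.
So the underlying form is /-pa/, and voiceless stops become voiced after a nasal.
After 'bird', which ends in a nasal, the suffix surfaces as [-ba], giving [sodomba].

[sodomba]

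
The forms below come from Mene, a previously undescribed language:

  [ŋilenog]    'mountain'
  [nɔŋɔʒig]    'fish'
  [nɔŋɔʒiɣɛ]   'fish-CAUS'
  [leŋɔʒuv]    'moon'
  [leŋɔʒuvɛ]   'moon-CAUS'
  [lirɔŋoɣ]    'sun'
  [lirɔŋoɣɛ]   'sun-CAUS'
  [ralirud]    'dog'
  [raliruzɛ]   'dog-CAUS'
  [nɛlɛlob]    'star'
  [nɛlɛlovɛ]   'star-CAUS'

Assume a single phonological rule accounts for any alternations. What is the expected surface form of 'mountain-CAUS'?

[ŋilenoɣɛ]

The stem for 'fish' ends in [g] in [nɔŋɔʒig] but [ɣ] in [nɔŋɔʒiɣɛ].
The stem 'sun' ([lirɔŋoɣ], [lirɔŋoɣɛ]) shows [ɣ] unchanged in both environments, so [ɣ] cannot be basic with [g] derived in isolation.
Therefore /g/ is basic and [ɣ] is derived by intervocalic spirantization (voiced stops become fricatives between vowels).
The one attested form of 'mountain', [ŋilenog], shows underlying /ŋilenog/. Applying the same rule between vowels gives [ŋilenoɣɛ].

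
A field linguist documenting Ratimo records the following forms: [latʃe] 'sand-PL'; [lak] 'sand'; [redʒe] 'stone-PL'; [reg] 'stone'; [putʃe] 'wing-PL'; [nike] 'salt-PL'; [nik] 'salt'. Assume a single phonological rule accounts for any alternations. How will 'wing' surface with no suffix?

[puk]

The root 'sand' surfaces as [latʃe] and [lak], with a stem-final [tʃ] ~ [k] alternation.
The stem 'salt' ([nike], [nik]) shows [k] unchanged in both environments, so [k] cannot be basic with [tʃ] derived before the PL suffix.
The alternation reflects depalatalization: palato-alveolar /tʃ/ and /dʒ/ become [k] and [g] when no front vowel follows. /tʃ/ is underlying.
The one attested form of 'wing', [putʃe], shows underlying /putʃ/. Applying the same rule when no front vowel follows gives [puk].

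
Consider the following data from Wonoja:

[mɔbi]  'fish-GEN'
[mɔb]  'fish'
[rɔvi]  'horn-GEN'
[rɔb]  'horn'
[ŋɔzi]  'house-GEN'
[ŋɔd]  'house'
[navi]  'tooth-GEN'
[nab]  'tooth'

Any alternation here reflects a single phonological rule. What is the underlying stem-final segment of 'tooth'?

/v/

In [navi] and [nab] the final segment of 'tooth' alternates: [v] ~ [b].
The stem 'fish' ([mɔbi], [mɔb]) shows [b] unchanged in both environments, so [b] cannot be basic with [v] derived before the GEN suffix.
So /v/ is underlying, and a rule of word-final hardening — voiced fricatives become stops word-finally — gives [b].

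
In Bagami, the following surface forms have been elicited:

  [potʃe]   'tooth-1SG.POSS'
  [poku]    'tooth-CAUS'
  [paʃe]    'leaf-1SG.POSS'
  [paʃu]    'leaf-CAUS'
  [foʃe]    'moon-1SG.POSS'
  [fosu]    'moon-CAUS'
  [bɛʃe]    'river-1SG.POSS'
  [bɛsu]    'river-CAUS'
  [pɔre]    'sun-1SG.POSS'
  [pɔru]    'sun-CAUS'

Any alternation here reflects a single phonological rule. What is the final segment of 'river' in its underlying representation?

'river' shows [ʃ] ~ [s] at the end of the stem ([bɛʃe] vs [bɛsu]).
Compare 'leaf', with invariant [ʃ] in [paʃe] and [paʃu]: an analysis with underlying /ʃ/ and a rule producing [s] before the CAUS suffix would wrongly predict alternation here too.
So /s/ is underlying, and a rule of palatalization before a front vowel — /k/ and /s/ become palato-alveolar [tʃ] and [ʃ] before a front vowel — gives [ʃ].

/s/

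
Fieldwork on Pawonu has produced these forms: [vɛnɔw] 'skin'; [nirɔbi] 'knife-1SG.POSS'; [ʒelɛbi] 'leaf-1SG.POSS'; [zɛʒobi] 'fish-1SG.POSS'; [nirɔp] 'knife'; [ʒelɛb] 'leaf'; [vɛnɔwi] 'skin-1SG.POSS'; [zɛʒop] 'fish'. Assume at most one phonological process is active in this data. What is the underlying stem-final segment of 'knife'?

/p/

In [nirɔp] and [nirɔbi] the final segment of 'knife' alternates: [p] ~ [b].
Compare 'leaf', with invariant [b] in [ʒelɛb] and [ʒelɛbi]: an analysis with underlying /b/ and a rule producing [p] in isolation would wrongly predict alternation here too.
So /p/ is underlying, and a rule of intervocalic voicing — voiceless stops become voiced between vowels — gives [b].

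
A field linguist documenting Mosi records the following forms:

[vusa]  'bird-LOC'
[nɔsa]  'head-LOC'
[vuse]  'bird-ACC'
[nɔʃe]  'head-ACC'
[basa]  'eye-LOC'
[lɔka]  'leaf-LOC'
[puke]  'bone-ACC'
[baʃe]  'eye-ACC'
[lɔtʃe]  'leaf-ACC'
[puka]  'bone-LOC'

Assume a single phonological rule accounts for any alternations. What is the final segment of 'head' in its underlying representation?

/ʃ/

The root 'head' surfaces as [nɔsa] and [nɔʃe], with a stem-final [s] ~ [ʃ] alternation.
Compare 'bird', with invariant [s] in [vusa] and [vuse]: an analysis with underlying /s/ and a rule producing [ʃ] before the ACC suffix would wrongly predict alternation here too.
The underlying segment must be /ʃ/; palato-alveolar /tʃ/ and /ʃ/ become [k] and [s] when no front vowel follows, yielding [s] there.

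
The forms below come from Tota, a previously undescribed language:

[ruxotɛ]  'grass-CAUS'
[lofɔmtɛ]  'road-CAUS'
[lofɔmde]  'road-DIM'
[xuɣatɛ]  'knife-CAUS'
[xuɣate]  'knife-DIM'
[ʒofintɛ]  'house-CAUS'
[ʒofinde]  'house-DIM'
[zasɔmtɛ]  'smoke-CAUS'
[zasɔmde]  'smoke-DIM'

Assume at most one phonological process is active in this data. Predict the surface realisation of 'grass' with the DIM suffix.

[ruxote]

The DIM morpheme has two allomorphs, [-de] and [-te].
By contrast the CAUS suffix keeps its initial [t] throughout — that segment must be underlying.
So the underlying form is /-de/, and voiced stops become voiceless after a vowel.
After 'grass', which ends in a vowel, the suffix surfaces as [-te], giving [ruxote].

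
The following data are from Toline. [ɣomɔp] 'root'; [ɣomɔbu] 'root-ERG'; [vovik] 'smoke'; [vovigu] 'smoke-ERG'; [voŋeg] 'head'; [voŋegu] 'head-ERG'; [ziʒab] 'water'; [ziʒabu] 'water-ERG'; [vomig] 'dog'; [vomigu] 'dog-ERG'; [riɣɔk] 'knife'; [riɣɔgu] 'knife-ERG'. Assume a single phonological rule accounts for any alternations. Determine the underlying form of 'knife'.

'knife' shows [k] ~ [g] at the end of the stem ([riɣɔk] vs [riɣɔgu]).
Compare 'dog', with invariant [g] in [vomig] and [vomigu]: an analysis with underlying /g/ and a rule producing [k] in isolation would wrongly predict alternation here too.
The alternation reflects intervocalic voicing: voiceless stops become voiced between vowels. /k/ is underlying.

/riɣɔk/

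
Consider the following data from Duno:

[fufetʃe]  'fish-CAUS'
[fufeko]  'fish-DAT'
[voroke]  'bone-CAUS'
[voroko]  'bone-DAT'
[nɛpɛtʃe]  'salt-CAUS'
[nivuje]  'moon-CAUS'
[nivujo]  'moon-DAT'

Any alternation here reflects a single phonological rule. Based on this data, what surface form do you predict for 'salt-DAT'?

The stem for 'fish' ends in [tʃ] in [fufetʃe] but [k] in [fufeko].
If /k/ were underlying and a rule turned it into [tʃ] before the CAUS suffix, 'bone' would also alternate; but it has [k] in both [voroke] and [voroko].
So /tʃ/ is underlying, and a rule of depalatalization — palato-alveolar /tʃ/ becomes [k] when no front vowel follows — gives [k].
From [nɛpɛtʃe] the stem 'salt' is /nɛpɛtʃ/; when no front vowel follows this yields [nɛpɛko].

[nɛpɛko]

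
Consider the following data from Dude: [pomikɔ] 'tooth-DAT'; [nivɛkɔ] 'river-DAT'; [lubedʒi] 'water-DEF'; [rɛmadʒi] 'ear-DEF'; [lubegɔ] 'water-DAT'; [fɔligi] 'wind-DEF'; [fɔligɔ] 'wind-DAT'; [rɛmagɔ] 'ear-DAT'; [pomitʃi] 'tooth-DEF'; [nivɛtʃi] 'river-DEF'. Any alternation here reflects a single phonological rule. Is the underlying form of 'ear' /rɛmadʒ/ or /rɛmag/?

The root 'ear' surfaces as [rɛmagɔ] and [rɛmadʒi], with a stem-final [g] ~ [dʒ] alternation.
If /g/ were underlying and a rule turned it into [dʒ] before the DEF suffix, 'wind' would also alternate; but it has [g] in both [fɔligɔ] and [fɔligi].
The underlying segment must be /dʒ/; palato-alveolar /tʃ/ and /dʒ/ become [k] and [g] when no front vowel follows, yielding [g] there.

/rɛmadʒ/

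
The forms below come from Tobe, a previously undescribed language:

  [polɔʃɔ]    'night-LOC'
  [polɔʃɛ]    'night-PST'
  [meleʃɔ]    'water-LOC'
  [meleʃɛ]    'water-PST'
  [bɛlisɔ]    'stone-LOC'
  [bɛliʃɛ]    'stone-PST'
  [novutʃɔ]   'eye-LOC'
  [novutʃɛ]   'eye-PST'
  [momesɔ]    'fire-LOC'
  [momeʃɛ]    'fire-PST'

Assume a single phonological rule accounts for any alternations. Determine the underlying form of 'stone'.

The stem for 'stone' ends in [s] in [bɛlisɔ] but [ʃ] in [bɛliʃɛ].
Compare 'water', with invariant [ʃ] in [meleʃɔ] and [meleʃɛ]: an analysis with underlying /ʃ/ and a rule producing [s] before the LOC suffix would wrongly predict alternation here too.
So /s/ is underlying, and a rule of palatalization before a front vowel — /s/ becomes palato-alveolar [ʃ] before a front vowel — gives [ʃ].
The underlying form of 'stone' is therefore /bɛlis/.

/bɛlis/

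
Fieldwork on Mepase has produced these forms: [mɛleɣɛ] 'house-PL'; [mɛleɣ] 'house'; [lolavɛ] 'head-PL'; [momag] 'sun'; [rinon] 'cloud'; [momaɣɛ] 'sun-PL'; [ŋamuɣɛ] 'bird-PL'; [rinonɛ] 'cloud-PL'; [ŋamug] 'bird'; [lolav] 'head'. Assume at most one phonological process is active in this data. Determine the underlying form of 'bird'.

'bird' shows [ɣ] ~ [g] at the end of the stem ([ŋamuɣɛ] vs [ŋamug]).
Compare 'house', with invariant [ɣ] in [mɛleɣɛ] and [mɛleɣ]: an analysis with underlying /ɣ/ and a rule producing [g] in isolation would wrongly predict alternation here too.
The alternation reflects intervocalic spirantization: voiced stops become fricatives between vowels. /g/ is underlying.

/ŋamug/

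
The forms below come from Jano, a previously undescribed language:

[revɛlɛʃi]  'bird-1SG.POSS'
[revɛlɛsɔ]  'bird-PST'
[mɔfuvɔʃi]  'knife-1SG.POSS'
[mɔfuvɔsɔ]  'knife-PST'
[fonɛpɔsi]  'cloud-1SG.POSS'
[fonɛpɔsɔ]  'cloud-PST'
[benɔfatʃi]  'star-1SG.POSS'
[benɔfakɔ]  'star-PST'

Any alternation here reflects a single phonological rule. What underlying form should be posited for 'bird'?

/revɛlɛʃ/

The root 'bird' surfaces as [revɛlɛʃi] and [revɛlɛsɔ], with a stem-final [ʃ] ~ [s] alternation.
But 'cloud' keeps [s] in both environments ([fonɛpɔsi], [fonɛpɔsɔ]), so there is no rule changing /s/ to [ʃ] before the 1SG.POSS suffix.
Therefore /ʃ/ is basic and [s] is derived by depalatalization (palato-alveolar /tʃ/ and /ʃ/ become [k] and [s] when no front vowel follows).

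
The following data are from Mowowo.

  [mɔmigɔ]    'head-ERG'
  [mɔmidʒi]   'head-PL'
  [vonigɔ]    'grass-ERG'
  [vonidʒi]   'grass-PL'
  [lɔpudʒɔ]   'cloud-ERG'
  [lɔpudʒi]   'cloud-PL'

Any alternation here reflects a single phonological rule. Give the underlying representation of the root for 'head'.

'head' shows [g] ~ [dʒ] at the end of the stem ([mɔmigɔ] vs [mɔmidʒi]).
The stem 'cloud' ([lɔpudʒɔ], [lɔpudʒi]) shows [dʒ] unchanged in both environments, so [dʒ] cannot be basic with [g] derived before the ERG suffix.
So /g/ is underlying, and a rule of palatalization before a front vowel — /g/ becomes palato-alveolar [dʒ] before a front vowel — gives [dʒ].
So 'head' = /mɔmig/.

/mɔmig/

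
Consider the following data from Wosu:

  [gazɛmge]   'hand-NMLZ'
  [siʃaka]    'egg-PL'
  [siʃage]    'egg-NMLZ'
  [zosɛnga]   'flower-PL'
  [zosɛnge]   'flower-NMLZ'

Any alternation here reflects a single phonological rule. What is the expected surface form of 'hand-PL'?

The PL suffix surfaces as [-ga] and [-ka], depending on the final segment of the stem.
By contrast the NMLZ suffix keeps its initial [g] throughout — that segment must be underlying.
So the underlying form is /-ka/, and voiceless stops become voiced after a nasal.
After 'hand', which ends in a nasal, the suffix surfaces as [-ga], giving [gazɛmga].

[gazɛmga]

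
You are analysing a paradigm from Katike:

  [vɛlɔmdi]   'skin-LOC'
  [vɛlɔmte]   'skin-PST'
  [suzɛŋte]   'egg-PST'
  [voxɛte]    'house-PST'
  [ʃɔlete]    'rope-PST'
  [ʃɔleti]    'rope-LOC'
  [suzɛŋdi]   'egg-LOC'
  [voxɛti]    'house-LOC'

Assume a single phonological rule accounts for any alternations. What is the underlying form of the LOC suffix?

/-di/

The LOC suffix surfaces as [-di] and [-ti], depending on the final segment of the stem.
By contrast the PST suffix keeps its initial [t] throughout — that segment must be underlying.
So the underlying form is /-di/, and voiced stops become voiceless after a vowel.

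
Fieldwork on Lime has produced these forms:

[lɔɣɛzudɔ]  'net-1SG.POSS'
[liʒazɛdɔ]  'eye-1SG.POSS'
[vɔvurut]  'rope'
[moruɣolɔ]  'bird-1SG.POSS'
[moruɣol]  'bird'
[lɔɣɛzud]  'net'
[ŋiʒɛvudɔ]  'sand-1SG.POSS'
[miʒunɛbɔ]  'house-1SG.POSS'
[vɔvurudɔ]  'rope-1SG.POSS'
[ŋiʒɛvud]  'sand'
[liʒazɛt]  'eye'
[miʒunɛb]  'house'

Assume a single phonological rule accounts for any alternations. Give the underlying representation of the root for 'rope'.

'rope' shows [t] ~ [d] at the end of the stem ([vɔvurut] vs [vɔvurudɔ]).
But 'net' keeps [d] in both environments ([lɔɣɛzud], [lɔɣɛzudɔ]), so there is no rule changing /d/ to [t] in isolation.
So /t/ is underlying, and a rule of intervocalic voicing — voiceless stops become voiced between vowels — gives [d].
Hence 'rope' is /vɔvurut/ underlyingly.

/vɔvurut/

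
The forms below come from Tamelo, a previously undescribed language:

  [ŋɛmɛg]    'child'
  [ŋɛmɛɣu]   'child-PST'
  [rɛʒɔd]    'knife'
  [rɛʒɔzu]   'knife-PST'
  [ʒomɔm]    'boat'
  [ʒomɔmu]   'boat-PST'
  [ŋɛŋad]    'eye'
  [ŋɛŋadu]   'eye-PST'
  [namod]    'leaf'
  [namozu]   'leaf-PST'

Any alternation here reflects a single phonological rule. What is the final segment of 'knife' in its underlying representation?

'knife' shows [d] ~ [z] at the end of the stem ([rɛʒɔd] vs [rɛʒɔzu]).
Compare 'eye', with invariant [d] in [ŋɛŋad] and [ŋɛŋadu]: an analysis with underlying /d/ and a rule producing [z] before the PST suffix would wrongly predict alternation here too.
The underlying segment must be /z/; voiced fricatives become stops word-finally, yielding [d] there.

/z/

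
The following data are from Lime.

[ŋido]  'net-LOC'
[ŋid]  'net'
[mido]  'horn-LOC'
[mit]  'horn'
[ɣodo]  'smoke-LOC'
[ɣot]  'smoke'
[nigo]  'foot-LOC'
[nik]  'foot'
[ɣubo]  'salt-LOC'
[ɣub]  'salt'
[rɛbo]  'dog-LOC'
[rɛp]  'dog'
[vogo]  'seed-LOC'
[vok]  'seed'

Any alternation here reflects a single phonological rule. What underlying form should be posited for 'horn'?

'horn' shows [d] ~ [t] at the end of the stem ([mido] vs [mit]).
If /d/ were underlying and a rule turned it into [t] in isolation, 'net' would also alternate; but it has [d] in both [ŋido] and [ŋid].
So /t/ is underlying, and a rule of intervocalic voicing — voiceless stops become voiced between vowels — gives [d].
The underlying form of 'horn' is therefore /mit/.

/mit/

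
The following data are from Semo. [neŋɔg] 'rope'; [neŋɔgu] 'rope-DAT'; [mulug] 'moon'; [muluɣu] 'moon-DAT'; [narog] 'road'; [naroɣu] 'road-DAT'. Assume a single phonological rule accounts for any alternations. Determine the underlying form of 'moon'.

/muluɣ/

The root 'moon' surfaces as [mulug] and [muluɣu], with a stem-final [g] ~ [ɣ] alternation.
If /g/ were underlying and a rule turned it into [ɣ] before the DAT suffix, 'rope' would also alternate; but it has [g] in both [neŋɔg] and [neŋɔgu].
So /ɣ/ is underlying, and a rule of word-final hardening — voiced fricatives become stops word-finally — gives [g].
The underlying form of 'moon' is therefore /muluɣ/.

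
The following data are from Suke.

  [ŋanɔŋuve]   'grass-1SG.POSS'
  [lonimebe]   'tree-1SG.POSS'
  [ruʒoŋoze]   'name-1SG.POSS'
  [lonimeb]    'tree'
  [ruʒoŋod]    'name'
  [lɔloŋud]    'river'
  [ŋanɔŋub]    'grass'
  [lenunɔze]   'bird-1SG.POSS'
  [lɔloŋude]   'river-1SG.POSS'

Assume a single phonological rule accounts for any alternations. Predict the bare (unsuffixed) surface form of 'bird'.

[lenunɔd]

In [ruʒoŋoze] and [ruʒoŋod] the final segment of 'name' alternates: [z] ~ [d].
Compare 'river', with invariant [d] in [lɔloŋude] and [lɔloŋud]: an analysis with underlying /d/ and a rule producing [z] before the 1SG.POSS suffix would wrongly predict alternation here too.
The underlying segment must be /z/; voiced fricatives become stops word-finally, yielding [d] there.
The one attested form of 'bird', [lenunɔze], shows underlying /lenunɔz/. Applying the same rule word-finally gives [lenunɔd].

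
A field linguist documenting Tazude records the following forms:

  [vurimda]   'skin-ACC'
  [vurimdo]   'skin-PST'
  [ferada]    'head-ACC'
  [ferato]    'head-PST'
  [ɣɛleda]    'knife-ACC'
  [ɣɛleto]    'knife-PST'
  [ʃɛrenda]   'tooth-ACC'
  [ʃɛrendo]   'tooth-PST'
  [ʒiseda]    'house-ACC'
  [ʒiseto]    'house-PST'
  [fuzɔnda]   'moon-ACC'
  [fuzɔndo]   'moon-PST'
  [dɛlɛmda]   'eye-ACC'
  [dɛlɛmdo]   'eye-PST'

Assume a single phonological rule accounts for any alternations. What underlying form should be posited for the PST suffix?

The PST morpheme has two allomorphs, [-do] and [-to].
The ACC suffix, which begins with [d], is invariant after every stem; so [d] is not altered by any rule here.
So the underlying form is /-to/, and voiceless stops become voiced after a nasal.

/-to/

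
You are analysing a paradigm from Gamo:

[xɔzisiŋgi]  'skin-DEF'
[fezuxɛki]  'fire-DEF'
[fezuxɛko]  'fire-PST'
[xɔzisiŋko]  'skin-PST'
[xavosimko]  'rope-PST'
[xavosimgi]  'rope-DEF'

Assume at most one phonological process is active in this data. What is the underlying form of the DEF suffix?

/-gi/

The DEF suffix surfaces as [-gi] and [-ki], depending on the final segment of the stem.
By contrast the PST suffix keeps its initial [k] throughout — that segment must be underlying.
So the underlying form is /-gi/, and voiced stops become voiceless after a vowel.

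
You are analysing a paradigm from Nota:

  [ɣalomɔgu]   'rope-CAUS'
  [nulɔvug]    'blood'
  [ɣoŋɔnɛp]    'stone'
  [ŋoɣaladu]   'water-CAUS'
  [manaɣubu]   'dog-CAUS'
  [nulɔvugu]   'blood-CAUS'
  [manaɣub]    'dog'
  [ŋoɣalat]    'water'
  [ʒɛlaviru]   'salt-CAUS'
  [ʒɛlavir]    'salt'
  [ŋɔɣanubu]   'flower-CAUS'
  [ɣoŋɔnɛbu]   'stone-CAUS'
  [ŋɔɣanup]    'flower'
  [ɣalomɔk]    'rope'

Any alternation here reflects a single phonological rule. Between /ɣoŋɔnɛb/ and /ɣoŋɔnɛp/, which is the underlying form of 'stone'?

'stone' shows [p] ~ [b] at the end of the stem ([ɣoŋɔnɛp] vs [ɣoŋɔnɛbu]).
If /b/ were underlying and a rule turned it into [p] in isolation, 'dog' would also alternate; but it has [b] in both [manaɣub] and [manaɣubu].
The alternation reflects intervocalic voicing: voiceless stops become voiced between vowels. /p/ is underlying.

/ɣoŋɔnɛp/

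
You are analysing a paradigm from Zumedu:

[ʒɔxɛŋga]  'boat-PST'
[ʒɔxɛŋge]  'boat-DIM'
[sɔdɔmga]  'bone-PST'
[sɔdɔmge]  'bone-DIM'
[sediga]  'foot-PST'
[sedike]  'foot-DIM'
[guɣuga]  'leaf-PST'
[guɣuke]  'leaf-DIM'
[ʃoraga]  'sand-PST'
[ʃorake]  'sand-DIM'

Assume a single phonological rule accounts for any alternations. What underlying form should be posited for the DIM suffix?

/-ke/

The DIM suffix surfaces as [-ge] and [-ke], depending on the final segment of the stem.
The PST suffix, which begins with [g], is invariant after every stem; so [g] is not altered by any rule here.
So the underlying form is /-ke/, and voiceless stops become voiced after a nasal.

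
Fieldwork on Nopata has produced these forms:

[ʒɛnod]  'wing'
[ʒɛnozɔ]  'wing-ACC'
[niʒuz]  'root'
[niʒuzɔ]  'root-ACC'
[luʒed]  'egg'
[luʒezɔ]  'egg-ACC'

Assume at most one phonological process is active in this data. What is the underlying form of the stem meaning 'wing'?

/ʒɛnod/

In [ʒɛnod] and [ʒɛnozɔ] the final segment of 'wing' alternates: [d] ~ [z].
But 'root' keeps [z] in both environments ([niʒuz], [niʒuzɔ]), so there is no rule changing /z/ to [d] in isolation.
The underlying segment must be /d/; voiced stops become fricatives between vowels, yielding [z] there.
The underlying form of 'wing' is therefore /ʒɛnod/.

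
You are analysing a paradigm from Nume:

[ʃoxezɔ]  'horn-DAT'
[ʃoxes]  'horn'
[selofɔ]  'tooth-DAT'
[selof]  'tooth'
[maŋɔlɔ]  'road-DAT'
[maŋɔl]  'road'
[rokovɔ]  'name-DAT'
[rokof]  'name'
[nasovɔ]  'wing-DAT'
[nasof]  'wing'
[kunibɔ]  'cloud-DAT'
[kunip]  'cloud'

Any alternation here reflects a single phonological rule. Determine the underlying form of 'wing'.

'wing' shows [v] ~ [f] at the end of the stem ([nasovɔ] vs [nasof]).
But 'tooth' keeps [f] in both environments ([selofɔ], [selof]), so there is no rule changing /f/ to [v] before the DAT suffix.
The alternation reflects word-final obstruent devoicing: voiced obstruents become voiceless word-finally. /v/ is underlying.
The underlying form of 'wing' is therefore /nasov/.

/nasov/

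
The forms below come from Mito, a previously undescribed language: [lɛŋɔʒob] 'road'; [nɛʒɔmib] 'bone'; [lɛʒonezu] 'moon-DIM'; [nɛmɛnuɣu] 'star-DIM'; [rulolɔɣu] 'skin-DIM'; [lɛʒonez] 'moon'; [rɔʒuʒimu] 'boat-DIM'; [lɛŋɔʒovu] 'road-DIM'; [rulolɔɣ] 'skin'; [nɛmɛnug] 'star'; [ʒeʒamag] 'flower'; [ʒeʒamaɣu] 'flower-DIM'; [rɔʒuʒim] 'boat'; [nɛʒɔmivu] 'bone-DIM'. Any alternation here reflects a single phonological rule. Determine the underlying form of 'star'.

/nɛmɛnug/

In [nɛmɛnuɣu] and [nɛmɛnug] the final segment of 'star' alternates: [ɣ] ~ [g].
The stem 'skin' ([rulolɔɣu], [rulolɔɣ]) shows [ɣ] unchanged in both environments, so [ɣ] cannot be basic with [g] derived in isolation.
Therefore /g/ is basic and [ɣ] is derived by intervocalic spirantization (voiced stops become fricatives between vowels).
The underlying form of 'star' is therefore /nɛmɛnug/.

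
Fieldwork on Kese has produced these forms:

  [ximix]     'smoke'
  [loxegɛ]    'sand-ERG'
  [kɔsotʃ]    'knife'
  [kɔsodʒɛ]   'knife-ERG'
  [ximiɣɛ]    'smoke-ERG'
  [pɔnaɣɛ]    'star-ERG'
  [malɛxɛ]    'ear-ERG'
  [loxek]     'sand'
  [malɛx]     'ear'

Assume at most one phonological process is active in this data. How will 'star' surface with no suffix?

[pɔnax]

'smoke' shows [x] ~ [ɣ] at the end of the stem ([ximix] vs [ximiɣɛ]).
If /x/ were underlying and a rule turned it into [ɣ] before the ERG suffix, 'ear' would also alternate; but it has [x] in both [malɛx] and [malɛxɛ].
So /ɣ/ is underlying, and a rule of word-final obstruent devoicing — voiced obstruents become voiceless word-finally — gives [x].
The one attested form of 'star', [pɔnaɣɛ], shows underlying /pɔnaɣ/. Applying the same rule word-finally gives [pɔnax].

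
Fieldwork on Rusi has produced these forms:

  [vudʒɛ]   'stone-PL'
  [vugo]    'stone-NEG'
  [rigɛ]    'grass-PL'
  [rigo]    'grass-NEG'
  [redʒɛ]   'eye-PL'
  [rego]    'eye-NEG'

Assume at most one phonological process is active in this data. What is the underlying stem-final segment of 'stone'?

/dʒ/

In [vudʒɛ] and [vugo] the final segment of 'stone' alternates: [dʒ] ~ [g].
Compare 'grass', with invariant [g] in [rigɛ] and [rigo]: an analysis with underlying /g/ and a rule producing [dʒ] before the PL suffix would wrongly predict alternation here too.
So /dʒ/ is underlying, and a rule of depalatalization — palato-alveolar /dʒ/ becomes [g] when no front vowel follows — gives [g].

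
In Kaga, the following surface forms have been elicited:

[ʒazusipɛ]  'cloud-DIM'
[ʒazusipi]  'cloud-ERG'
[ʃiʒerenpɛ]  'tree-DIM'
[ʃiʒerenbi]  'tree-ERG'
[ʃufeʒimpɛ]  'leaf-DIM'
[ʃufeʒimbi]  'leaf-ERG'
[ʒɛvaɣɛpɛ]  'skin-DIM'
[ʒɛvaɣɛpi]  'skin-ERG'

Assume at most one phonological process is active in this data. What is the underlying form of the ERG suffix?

/-bi/

The ERG morpheme has two allomorphs, [-bi] and [-pi].
The DIM suffix, which begins with [p], is invariant after every stem; so [p] is not altered by any rule here.
The ERG suffix is therefore /-bi/ underlyingly, with post-vocalic devoicing: voiced stops become voiceless after a vowel.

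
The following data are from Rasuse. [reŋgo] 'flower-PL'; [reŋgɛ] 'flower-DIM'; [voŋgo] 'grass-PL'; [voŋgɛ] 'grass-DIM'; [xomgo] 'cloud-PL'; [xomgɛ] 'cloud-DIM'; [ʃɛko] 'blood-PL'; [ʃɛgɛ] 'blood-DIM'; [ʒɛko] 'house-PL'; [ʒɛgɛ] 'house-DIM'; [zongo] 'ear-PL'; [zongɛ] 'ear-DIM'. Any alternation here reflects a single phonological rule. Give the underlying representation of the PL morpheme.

/-ko/

The PL suffix surfaces as [-go] and [-ko], depending on the final segment of the stem.
The DIM suffix, which begins with [g], is invariant after every stem; so [g] is not altered by any rule here.
So the underlying form is /-ko/, and voiceless stops become voiced after a nasal.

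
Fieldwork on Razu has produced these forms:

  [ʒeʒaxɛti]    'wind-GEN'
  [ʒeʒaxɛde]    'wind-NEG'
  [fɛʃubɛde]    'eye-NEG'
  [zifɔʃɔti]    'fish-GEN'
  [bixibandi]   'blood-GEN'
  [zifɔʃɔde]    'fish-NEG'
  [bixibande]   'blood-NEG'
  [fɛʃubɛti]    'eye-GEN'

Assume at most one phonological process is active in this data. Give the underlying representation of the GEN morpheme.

The GEN suffix surfaces as [-di] and [-ti], depending on the final segment of the stem.
By contrast the NEG suffix keeps its initial [d] throughout — that segment must be underlying.
So the underlying form is /-ti/, and voiceless stops become voiced after a nasal.

/-ti/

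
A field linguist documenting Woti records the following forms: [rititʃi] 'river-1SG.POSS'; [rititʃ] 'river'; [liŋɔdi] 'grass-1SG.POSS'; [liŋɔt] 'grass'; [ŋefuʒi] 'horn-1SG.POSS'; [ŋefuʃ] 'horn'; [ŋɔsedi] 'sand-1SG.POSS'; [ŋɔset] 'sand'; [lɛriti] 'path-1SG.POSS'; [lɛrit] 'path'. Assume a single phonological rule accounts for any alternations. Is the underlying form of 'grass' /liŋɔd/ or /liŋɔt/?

/liŋɔd/

The root 'grass' surfaces as [liŋɔdi] and [liŋɔt], with a stem-final [d] ~ [t] alternation.
But 'path' keeps [t] in both environments ([lɛriti], [lɛrit]), so there is no rule changing /t/ to [d] before the 1SG.POSS suffix.
Therefore /d/ is basic and [t] is derived by word-final obstruent devoicing (voiced obstruents become voiceless word-finally).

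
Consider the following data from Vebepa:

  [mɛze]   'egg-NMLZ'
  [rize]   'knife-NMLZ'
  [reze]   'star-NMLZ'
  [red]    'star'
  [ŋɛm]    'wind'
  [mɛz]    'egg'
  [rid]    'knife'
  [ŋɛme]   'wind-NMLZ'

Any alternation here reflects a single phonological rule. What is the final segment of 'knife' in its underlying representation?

The stem for 'knife' ends in [z] in [rize] but [d] in [rid].
But 'egg' keeps [z] in both environments ([mɛze], [mɛz]), so there is no rule changing /z/ to [d] in isolation.
Therefore /d/ is basic and [z] is derived by intervocalic spirantization (voiced stops become fricatives between vowels).

/d/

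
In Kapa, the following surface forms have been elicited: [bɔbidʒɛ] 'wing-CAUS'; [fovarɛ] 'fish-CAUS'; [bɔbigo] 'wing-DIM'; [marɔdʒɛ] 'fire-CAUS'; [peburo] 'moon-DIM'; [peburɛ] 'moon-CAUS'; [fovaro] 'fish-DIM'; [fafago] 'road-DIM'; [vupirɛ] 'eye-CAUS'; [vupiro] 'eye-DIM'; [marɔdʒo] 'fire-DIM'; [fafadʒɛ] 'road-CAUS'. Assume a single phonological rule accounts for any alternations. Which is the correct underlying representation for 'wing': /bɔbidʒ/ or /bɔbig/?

/bɔbig/

The stem for 'wing' ends in [g] in [bɔbigo] but [dʒ] in [bɔbidʒɛ].
If /dʒ/ were underlying and a rule turned it into [g] before the DIM suffix, 'fire' would also alternate; but it has [dʒ] in both [marɔdʒo] and [marɔdʒɛ].
The alternation reflects palatalization before a front vowel: /g/ becomes palato-alveolar [dʒ] before a front vowel. /g/ is underlying.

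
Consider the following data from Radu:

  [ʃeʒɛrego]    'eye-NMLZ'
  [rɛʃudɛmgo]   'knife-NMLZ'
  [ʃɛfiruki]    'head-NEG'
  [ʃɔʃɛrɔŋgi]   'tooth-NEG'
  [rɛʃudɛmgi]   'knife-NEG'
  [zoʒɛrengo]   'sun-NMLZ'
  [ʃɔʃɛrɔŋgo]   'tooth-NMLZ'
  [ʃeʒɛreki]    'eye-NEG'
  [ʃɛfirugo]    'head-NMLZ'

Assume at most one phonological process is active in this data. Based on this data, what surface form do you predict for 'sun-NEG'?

[zoʒɛrengi]

The NEG morpheme has two allomorphs, [-gi] and [-ki].
The NMLZ suffix, which begins with [g], is invariant after every stem; so [g] is not altered by any rule here.
So the underlying form is /-ki/, and voiceless stops become voiced after a nasal.
After 'sun', which ends in a nasal, the suffix surfaces as [-gi], giving [zoʒɛrengi].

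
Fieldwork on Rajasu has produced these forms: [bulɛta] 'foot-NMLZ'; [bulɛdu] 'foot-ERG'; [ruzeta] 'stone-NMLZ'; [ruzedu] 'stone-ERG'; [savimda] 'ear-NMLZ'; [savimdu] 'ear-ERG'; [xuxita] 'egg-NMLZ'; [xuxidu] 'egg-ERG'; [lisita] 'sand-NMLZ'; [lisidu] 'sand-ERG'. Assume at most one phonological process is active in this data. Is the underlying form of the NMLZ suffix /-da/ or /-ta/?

/-ta/

The NMLZ morpheme has two allomorphs, [-da] and [-ta].
By contrast the ERG suffix keeps its initial [d] throughout — that segment must be underlying.
So the underlying form is /-ta/, and voiceless stops become voiced after a nasal.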